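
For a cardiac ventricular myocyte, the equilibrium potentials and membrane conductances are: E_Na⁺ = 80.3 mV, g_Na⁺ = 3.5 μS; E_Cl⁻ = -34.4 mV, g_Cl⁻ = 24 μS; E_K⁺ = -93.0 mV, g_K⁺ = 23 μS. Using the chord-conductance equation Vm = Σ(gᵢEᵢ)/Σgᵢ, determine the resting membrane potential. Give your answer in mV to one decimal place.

-53.1 mV

Σ gᵢEᵢ = 3.5·(80.3) + 24·(-34.4) + 23·(-93.0) = -2683.55
Σ gᵢ = 3.5 + 24 + 23 = 50.5
Vm = -2683.55 / 50.5 = -53.14 mV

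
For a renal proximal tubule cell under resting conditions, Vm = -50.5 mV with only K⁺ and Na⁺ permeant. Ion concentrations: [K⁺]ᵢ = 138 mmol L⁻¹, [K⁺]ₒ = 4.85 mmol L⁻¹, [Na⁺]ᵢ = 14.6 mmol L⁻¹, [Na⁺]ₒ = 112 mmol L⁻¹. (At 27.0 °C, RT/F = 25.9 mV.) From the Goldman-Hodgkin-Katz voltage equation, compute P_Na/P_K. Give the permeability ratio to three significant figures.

Let α = P_Na/P_K. GHK: Vm = 25.9·ln[(Kₒ + α·Naₒ)/(Kᵢ + α·Naᵢ)].
e^(Vm/25.9) = e^(-50.5/25.9) = 0.1423
So 0.1423·(Kᵢ + α·Naᵢ) = Kₒ + α·Naₒ → α = (0.1423·138.0 − 4.85) / (112.0 − 0.1423·14.6)
α = (19.64 − 4.85) / (112.0 − 2.078) = 14.79/109.9 = 0.1345

0.135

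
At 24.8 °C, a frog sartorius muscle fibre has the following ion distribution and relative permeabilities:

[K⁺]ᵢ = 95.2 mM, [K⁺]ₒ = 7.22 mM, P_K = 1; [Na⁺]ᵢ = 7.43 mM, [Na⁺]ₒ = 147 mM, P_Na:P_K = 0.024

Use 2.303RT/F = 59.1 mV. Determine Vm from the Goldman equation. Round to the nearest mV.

-56 mV

Vm = 59.1 · log₁₀[(Σ P·[cation]ₒ + Σ P·[anion]ᵢ) / (Σ P·[cation]ᵢ + Σ P·[anion]ₒ)]
Numerator = 1×7.22 + 0.024×147 = 10.75
Denominator = 1×95.2 + 0.024×7.43 = 95.38
Vm = 59.1 · log₁₀(0.11269) = 59.1 × (-0.9481) = -56.03 mV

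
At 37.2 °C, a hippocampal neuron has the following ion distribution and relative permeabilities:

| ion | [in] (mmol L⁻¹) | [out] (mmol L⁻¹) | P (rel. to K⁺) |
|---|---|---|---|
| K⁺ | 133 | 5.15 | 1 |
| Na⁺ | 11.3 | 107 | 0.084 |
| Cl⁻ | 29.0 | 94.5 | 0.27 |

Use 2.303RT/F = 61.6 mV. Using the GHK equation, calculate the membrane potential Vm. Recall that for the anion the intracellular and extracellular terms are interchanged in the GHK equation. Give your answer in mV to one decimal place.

Vm = 61.6 · log₁₀[(Σ P·[cation]ₒ + Σ P·[anion]ᵢ) / (Σ P·[cation]ᵢ + Σ P·[anion]ₒ)]
Numerator = 1×5.15 + 0.084×107 + 0.27×29.0 = 21.97
Denominator = 1×133 + 0.084×11.3 + 0.27×94.5 = 159.5
Vm = 61.6 · log₁₀(0.13776) = 61.6 × (-0.8609) = -53.03 mV

-53.0 mV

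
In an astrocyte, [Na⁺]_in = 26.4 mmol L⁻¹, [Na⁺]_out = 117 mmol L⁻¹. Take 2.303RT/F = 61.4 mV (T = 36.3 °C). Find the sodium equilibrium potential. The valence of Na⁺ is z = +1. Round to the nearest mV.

40 mV

E = (61.4/z) · log₁₀([Na⁺]_out/[Na⁺]_in) with z = +1.
= (61.4/1) · log₁₀(117/26.4) = 61.40 · log₁₀(4.432)
= 61.40 · (0.6466) = 39.70 mV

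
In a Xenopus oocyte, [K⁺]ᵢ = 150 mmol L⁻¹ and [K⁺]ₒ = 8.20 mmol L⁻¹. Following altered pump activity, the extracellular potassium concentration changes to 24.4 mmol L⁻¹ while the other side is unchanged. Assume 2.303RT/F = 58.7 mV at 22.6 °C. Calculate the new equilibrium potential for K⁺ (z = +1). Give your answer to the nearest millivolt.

After the shift: [K⁺]_out = 24.4, [K⁺]_in = 150 mmol L⁻¹.
E_new = (58.7/1)·log₁₀(24.4/150) = 58.70 · (-0.7887) = -46.30 mV

-46 mV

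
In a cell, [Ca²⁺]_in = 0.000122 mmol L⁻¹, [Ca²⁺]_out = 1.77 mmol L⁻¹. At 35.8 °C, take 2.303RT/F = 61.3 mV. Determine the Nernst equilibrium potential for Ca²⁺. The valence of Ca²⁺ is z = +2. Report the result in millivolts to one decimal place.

127.6 mV

E = (61.3/z) · log₁₀([Ca²⁺]_out/[Ca²⁺]_in) with z = +2.
= (61.3/2) · log₁₀(1.77/0.000122) = 30.65 · log₁₀(1.451e+04)
= 30.65 · (4.1616) = 127.55 mV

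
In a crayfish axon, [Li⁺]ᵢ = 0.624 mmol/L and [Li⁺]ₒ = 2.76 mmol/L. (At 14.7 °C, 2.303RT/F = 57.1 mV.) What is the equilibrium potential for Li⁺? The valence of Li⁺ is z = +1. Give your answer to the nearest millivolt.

37 mV

E = (57.1/z) · log₁₀([Li⁺]_out/[Li⁺]_in) with z = +1.
= (57.1/1) · log₁₀(2.76/0.624) = 57.10 · log₁₀(4.423)
= 57.10 · (0.6457) = 36.87 mV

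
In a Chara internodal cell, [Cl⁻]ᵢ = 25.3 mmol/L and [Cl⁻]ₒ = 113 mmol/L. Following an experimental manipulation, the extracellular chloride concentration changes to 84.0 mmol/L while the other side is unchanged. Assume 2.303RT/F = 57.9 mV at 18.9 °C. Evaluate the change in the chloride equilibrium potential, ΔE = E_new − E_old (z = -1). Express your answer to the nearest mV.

7 mV

E_old = (57.9/-1)·log₁₀(113/25.3) = -37.63 mV
E_new = (57.9/-1)·log₁₀(84.0/25.3) = -30.18 mV
ΔE = -30.18 − (-37.63) = 7.46 mV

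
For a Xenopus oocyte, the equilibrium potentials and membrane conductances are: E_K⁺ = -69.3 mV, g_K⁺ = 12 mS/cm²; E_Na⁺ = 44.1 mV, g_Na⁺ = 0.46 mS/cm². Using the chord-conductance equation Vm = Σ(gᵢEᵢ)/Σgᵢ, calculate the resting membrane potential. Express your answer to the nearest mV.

Σ gᵢEᵢ = 12·(-69.3) + 0.46·(44.1) = -811.31
Σ gᵢ = 12 + 0.46 = 12.46
Vm = -811.31 / 12.46 = -65.11 mV

-65 mV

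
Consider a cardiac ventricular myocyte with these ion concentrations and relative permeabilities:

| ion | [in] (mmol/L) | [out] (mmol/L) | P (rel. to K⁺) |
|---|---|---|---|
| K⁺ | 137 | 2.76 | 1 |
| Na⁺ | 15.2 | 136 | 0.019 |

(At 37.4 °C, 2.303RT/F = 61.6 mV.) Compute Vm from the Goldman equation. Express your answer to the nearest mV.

-87 mV

Vm = 61.6 · log₁₀[(Σ P·[cation]ₒ + Σ P·[anion]ᵢ) / (Σ P·[cation]ᵢ + Σ P·[anion]ₒ)]
Numerator = 1×2.76 + 0.019×136 = 5.344
Denominator = 1×137 + 0.019×15.2 = 137.3
Vm = 61.6 · log₁₀(0.038925) = 61.6 × (-1.4098) = -86.84 mV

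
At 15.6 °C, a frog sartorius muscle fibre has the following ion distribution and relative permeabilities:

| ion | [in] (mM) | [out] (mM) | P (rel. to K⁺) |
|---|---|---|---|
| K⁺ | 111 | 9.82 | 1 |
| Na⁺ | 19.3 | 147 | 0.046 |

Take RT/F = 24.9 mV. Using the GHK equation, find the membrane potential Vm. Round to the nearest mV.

Vm = 24.9 · ln[(Σ P·[cation]ₒ + Σ P·[anion]ᵢ) / (Σ P·[cation]ᵢ + Σ P·[anion]ₒ)]
Numerator = 1×9.82 + 0.046×147 = 16.58
Denominator = 1×111 + 0.046×19.3 = 111.9
Vm = 24.9 · ln(0.1482) = 24.9 × (-1.9092) = -47.54 mV

-48 mV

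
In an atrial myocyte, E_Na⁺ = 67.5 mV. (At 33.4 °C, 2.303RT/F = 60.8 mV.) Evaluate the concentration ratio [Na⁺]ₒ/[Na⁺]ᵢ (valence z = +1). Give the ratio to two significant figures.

log₁₀([out]/[in]) = E·z/(60.8) = 67.5 × 1 / 60.8 = 1.1102
[out]/[in] = 10^(1.1102) = 12.89

13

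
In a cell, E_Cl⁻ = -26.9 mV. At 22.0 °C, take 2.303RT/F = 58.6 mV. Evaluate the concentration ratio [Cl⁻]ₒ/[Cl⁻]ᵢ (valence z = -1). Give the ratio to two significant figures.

log₁₀([out]/[in]) = E·z/(58.6) = -26.9 × -1 / 58.6 = 0.4590
[out]/[in] = 10^(0.4590) = 2.878

2.9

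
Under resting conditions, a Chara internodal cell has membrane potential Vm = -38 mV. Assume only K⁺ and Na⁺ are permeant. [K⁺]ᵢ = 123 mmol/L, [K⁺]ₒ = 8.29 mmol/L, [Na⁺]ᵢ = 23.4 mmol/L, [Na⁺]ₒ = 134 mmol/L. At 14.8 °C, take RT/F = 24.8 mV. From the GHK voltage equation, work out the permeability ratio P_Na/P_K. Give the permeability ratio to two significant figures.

Let α = P_Na/P_K. GHK: Vm = 24.8·ln[(Kₒ + α·Naₒ)/(Kᵢ + α·Naᵢ)].
e^(Vm/24.8) = e^(-38.0/24.8) = 0.21605
So 0.21605·(Kᵢ + α·Naᵢ) = Kₒ + α·Naₒ → α = (0.21605·123.0 − 8.29) / (134.0 − 0.21605·23.4)
α = (26.57 − 8.29) / (134.0 − 5.056) = 18.28/128.9 = 0.1418

0.14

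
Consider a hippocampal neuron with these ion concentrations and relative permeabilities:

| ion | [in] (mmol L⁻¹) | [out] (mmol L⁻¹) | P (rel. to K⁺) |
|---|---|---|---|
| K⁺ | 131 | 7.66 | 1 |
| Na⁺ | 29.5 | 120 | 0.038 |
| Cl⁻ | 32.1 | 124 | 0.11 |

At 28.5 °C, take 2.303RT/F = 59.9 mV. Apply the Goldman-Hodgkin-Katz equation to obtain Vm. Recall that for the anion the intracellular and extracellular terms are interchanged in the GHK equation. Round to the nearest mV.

Vm = 59.9 · log₁₀[(Σ P·[cation]ₒ + Σ P·[anion]ᵢ) / (Σ P·[cation]ᵢ + Σ P·[anion]ₒ)]
Numerator = 1×7.66 + 0.038×120 + 0.11×32.1 = 15.75
Denominator = 1×131 + 0.038×29.5 + 0.11×124 = 145.8
Vm = 59.9 · log₁₀(0.10806) = 59.9 × (-0.9663) = -57.88 mV

-58 mV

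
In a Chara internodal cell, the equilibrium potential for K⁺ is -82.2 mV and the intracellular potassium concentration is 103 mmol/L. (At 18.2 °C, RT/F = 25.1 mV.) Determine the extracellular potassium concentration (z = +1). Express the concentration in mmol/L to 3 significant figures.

Nernst: E = (25.1/1) · ln([out]/[in]), so ln([out]/[in]) = -82.2 × 1 / 25.1 = -3.2749.
[out]/[in] = e^(-3.2749) = 0.03782.
[out] = 0.03782 × 103 = 3.896 mmol/L.

3.90 mmol/L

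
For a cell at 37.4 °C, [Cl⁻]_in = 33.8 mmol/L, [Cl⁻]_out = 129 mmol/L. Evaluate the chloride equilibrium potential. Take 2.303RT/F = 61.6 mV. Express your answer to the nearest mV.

-36 mV

E = (61.6/z) · log₁₀([Cl⁻]_out/[Cl⁻]_in) with z = -1.
For an anion, dividing by z = -1 reverses the sign.
= (61.6/-1) · log₁₀(129/33.8) = -61.60 · log₁₀(3.817)
= -61.60 · (0.5817) = -35.83 mV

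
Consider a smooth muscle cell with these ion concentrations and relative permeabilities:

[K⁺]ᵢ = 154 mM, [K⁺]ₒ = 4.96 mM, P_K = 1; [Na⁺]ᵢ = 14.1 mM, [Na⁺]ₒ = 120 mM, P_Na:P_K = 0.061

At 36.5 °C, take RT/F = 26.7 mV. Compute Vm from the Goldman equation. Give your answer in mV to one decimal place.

Vm = 26.7 · ln[(Σ P·[cation]ₒ + Σ P·[anion]ᵢ) / (Σ P·[cation]ᵢ + Σ P·[anion]ₒ)]
Numerator = 1×4.96 + 0.061×120 = 12.28
Denominator = 1×154 + 0.061×14.1 = 154.9
Vm = 26.7 · ln(0.079297) = 26.7 × (-2.5346) = -67.67 mV

-67.7 mV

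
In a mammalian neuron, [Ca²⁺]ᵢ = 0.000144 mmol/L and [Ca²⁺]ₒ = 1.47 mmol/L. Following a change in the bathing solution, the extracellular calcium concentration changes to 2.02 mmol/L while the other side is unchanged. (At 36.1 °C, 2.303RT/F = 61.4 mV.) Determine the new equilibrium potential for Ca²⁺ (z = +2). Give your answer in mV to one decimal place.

127.3 mV

After the shift: [Ca²⁺]_out = 2.02, [Ca²⁺]_in = 0.000144 mmol/L.
E_new = (61.4/2)·log₁₀(2.02/0.000144) = 30.70 · (4.1470) = 127.31 mV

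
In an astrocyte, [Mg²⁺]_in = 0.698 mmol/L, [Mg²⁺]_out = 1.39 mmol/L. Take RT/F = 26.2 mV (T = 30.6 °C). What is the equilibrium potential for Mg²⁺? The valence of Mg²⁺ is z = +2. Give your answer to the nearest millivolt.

E = (26.2/z) · ln([Mg²⁺]_out/[Mg²⁺]_in) with z = +2.
= (26.2/2) · ln(1.39/0.698) = 13.10 · ln(1.991)
= 13.10 · (0.6888) = 9.02 mV

9 mV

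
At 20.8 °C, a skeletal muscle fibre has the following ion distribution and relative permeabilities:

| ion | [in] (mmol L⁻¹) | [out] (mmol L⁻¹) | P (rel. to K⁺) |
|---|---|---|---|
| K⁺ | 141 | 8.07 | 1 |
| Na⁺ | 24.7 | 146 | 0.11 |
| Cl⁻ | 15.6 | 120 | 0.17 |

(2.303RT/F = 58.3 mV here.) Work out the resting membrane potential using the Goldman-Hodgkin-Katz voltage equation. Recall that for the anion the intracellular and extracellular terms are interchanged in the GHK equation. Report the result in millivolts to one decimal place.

Vm = 58.3 · log₁₀[(Σ P·[cation]ₒ + Σ P·[anion]ᵢ) / (Σ P·[cation]ᵢ + Σ P·[anion]ₒ)]
Numerator = 1×8.07 + 0.11×146 + 0.17×15.6 = 26.78
Denominator = 1×141 + 0.11×24.7 + 0.17×120 = 164.1
Vm = 58.3 · log₁₀(0.16319) = 58.3 × (-0.7873) = -45.90 mV

-45.9 mV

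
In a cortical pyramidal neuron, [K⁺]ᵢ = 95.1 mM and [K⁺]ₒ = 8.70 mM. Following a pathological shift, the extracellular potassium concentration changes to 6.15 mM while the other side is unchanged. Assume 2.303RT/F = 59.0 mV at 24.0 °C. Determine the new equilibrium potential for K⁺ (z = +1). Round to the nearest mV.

-70 mV

After the shift: [K⁺]_out = 6.15, [K⁺]_in = 95.1 mM.
E_new = (59.0/1)·log₁₀(6.15/95.1) = 59.00 · (-1.1893) = -70.17 mV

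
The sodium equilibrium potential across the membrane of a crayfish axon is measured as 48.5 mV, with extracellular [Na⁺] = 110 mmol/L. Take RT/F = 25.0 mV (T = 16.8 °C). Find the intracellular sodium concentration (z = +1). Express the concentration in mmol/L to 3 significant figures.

Nernst: E = (25.0/1) · ln([out]/[in]), so ln([out]/[in]) = 48.5 × 1 / 25.0 = 1.9400.
[out]/[in] = e^(1.9400) = 6.959.
[in] = 110 / 6.959 = 15.81 mmol/L.

15.8 mmol/L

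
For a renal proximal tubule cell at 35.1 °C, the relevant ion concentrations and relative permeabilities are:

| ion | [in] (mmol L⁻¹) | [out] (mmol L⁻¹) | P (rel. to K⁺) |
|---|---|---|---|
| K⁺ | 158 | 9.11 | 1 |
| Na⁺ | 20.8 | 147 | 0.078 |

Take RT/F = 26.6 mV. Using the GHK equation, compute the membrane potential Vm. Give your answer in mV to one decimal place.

-54.5 mV

Vm = 26.6 · ln[(Σ P·[cation]ₒ + Σ P·[anion]ᵢ) / (Σ P·[cation]ᵢ + Σ P·[anion]ₒ)]
Numerator = 1×9.11 + 0.078×147 = 20.58
Denominator = 1×158 + 0.078×20.8 = 159.6
Vm = 26.6 · ln(0.1289) = 26.6 × (-2.0487) = -54.50 mV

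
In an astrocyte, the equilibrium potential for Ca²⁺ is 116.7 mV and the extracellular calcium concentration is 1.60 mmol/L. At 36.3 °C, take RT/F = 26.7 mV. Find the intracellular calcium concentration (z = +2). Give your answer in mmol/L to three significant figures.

Nernst: E = (26.7/2) · ln([out]/[in]), so ln([out]/[in]) = 116.7 × 2 / 26.7 = 8.7416.
[out]/[in] = e^(8.7416) = 6258.
[in] = 1.60 / 6258 = 0.0002557 mmol/L.

0.000256 mmol/L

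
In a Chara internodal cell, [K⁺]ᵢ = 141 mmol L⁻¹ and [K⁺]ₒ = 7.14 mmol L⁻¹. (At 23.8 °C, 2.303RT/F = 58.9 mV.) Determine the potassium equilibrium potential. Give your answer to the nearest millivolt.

E = (58.9/z) · log₁₀([K⁺]_out/[K⁺]_in) with z = +1.
= (58.9/1) · log₁₀(7.14/141) = 58.90 · log₁₀(0.05064)
= 58.90 · (-1.2955) = -76.31 mV

-76 mV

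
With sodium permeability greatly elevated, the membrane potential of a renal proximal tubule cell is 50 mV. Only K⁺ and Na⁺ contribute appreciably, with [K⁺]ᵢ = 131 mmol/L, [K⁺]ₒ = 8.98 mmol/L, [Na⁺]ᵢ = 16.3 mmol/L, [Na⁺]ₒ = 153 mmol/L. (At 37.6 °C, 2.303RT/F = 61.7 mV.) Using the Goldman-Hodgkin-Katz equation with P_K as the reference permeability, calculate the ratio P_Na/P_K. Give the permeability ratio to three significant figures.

17.6

Let α = P_Na/P_K. GHK: Vm = 61.7·log₁₀[(Kₒ + α·Naₒ)/(Kᵢ + α·Naᵢ)].
10^(Vm/61.7) = 10^(50.0/61.7) = 6.4621
So 6.4621·(Kᵢ + α·Naᵢ) = Kₒ + α·Naₒ → α = (6.4621·131.0 − 8.98) / (153.0 − 6.4621·16.3)
α = (846.5 − 8.98) / (153.0 − 105.3) = 837.6/47.67 = 17.57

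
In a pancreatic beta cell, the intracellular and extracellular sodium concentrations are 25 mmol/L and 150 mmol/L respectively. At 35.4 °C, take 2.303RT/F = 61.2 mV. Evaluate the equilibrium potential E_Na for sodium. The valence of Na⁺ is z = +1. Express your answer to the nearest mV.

E = (61.2/z) · log₁₀([Na⁺]_out/[Na⁺]_in) with z = +1.
= (61.2/1) · log₁₀(150/25) = 61.20 · log₁₀(6)
= 61.20 · (0.7782) = 47.62 mV

48 mV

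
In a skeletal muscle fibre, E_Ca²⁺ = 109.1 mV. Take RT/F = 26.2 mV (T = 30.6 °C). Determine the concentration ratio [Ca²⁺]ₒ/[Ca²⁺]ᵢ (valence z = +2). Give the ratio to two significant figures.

4100

ln([out]/[in]) = E·z/(26.2) = 109.1 × 2 / 26.2 = 8.3282
[out]/[in] = e^(8.3282) = 4139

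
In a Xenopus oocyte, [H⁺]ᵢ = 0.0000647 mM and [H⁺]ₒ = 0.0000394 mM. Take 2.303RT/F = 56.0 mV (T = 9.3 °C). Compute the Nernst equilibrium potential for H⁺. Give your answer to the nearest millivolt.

-12 mV

E = (56.0/z) · log₁₀([H⁺]_out/[H⁺]_in) with z = +1.
= (56.0/1) · log₁₀(0.0000394/0.0000647) = 56.00 · log₁₀(0.609)
= 56.00 · (-0.2154) = -12.06 mV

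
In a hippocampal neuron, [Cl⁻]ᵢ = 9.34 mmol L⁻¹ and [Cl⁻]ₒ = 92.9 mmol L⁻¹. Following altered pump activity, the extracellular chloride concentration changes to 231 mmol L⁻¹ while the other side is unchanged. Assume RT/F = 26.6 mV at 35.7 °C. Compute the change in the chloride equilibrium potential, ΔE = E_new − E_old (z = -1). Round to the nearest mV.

E_old = (26.6/-1)·ln(92.9/9.34) = -61.11 mV
E_new = (26.6/-1)·ln(231/9.34) = -85.34 mV
ΔE = -85.34 − (-61.11) = -24.23 mV

-24 mV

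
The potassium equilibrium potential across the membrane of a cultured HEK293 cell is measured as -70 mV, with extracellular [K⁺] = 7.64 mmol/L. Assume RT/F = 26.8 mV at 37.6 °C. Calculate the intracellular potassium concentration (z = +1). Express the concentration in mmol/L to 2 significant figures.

100 mmol/L

Nernst: E = (26.8/1) · ln([out]/[in]), so ln([out]/[in]) = -70.0 × 1 / 26.8 = -2.6119.
[out]/[in] = e^(-2.6119) = 0.07339.
[in] = 7.64 / 0.07339 = 104.1 mmol/L.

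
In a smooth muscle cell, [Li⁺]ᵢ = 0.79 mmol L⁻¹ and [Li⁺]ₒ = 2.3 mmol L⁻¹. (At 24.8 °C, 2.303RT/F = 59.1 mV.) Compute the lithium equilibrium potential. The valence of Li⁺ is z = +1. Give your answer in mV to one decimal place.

27.4 mV

E = (59.1/z) · log₁₀([Li⁺]_out/[Li⁺]_in) with z = +1.
= (59.1/1) · log₁₀(2.3/0.79) = 59.10 · log₁₀(2.911)
= 59.10 · (0.4641) = 27.43 mV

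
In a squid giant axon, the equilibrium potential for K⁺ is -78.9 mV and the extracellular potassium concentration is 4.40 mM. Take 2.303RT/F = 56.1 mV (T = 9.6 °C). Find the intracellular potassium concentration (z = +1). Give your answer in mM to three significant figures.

Nernst: E = (56.1/1) · log₁₀([out]/[in]), so log₁₀([out]/[in]) = -78.9 × 1 / 56.1 = -1.4064.
[out]/[in] = 10^(-1.4064) = 0.03923.
[in] = 4.40 / 0.03923 = 112.2 mM.

112 mM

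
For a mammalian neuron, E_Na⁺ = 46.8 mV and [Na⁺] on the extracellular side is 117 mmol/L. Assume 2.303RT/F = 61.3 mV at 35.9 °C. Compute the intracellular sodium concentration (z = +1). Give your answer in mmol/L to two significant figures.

Nernst: E = (61.3/1) · log₁₀([out]/[in]), so log₁₀([out]/[in]) = 46.8 × 1 / 61.3 = 0.7635.
[out]/[in] = 10^(0.7635) = 5.8.
[in] = 117 / 5.8 = 20.17 mmol/L.

20 mmol/L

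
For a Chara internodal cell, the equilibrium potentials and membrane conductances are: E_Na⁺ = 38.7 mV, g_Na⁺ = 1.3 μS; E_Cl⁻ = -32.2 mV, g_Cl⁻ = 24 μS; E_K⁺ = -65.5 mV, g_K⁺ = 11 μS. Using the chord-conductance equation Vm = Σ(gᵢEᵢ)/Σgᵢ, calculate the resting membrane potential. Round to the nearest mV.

-40 mV

Σ gᵢEᵢ = 1.3·(38.7) + 24·(-32.2) + 11·(-65.5) = -1442.99
Σ gᵢ = 1.3 + 24 + 11 = 36.3
Vm = -1442.99 / 36.3 = -39.75 mV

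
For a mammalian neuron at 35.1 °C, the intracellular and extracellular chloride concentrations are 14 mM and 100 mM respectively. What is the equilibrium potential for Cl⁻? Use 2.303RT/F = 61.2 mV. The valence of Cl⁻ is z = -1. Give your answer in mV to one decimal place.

E = (61.2/z) · log₁₀([Cl⁻]_out/[Cl⁻]_in) with z = -1.
For an anion, dividing by z = -1 reverses the sign.
= (61.2/-1) · log₁₀(100/14) = -61.20 · log₁₀(7.143)
= -61.20 · (0.8539) = -52.26 mV

-52.3 mV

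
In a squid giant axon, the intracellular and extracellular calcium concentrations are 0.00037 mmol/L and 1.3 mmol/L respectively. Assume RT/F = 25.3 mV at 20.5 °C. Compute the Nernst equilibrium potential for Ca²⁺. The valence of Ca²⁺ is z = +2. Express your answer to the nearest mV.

103 mV

E = (25.3/z) · ln([Ca²⁺]_out/[Ca²⁺]_in) with z = +2.
= (25.3/2) · ln(1.3/0.00037) = 12.65 · ln(3514)
= 12.65 · (8.1644) = 103.28 mV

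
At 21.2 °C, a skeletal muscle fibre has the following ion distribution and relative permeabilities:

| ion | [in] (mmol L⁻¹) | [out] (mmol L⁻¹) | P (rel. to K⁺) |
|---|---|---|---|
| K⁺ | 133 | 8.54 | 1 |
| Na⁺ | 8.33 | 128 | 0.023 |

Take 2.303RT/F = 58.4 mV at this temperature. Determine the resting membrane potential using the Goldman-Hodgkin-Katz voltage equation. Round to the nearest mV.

-62 mV

Vm = 58.4 · log₁₀[(Σ P·[cation]ₒ + Σ P·[anion]ᵢ) / (Σ P·[cation]ᵢ + Σ P·[anion]ₒ)]
Numerator = 1×8.54 + 0.023×128 = 11.48
Denominator = 1×133 + 0.023×8.33 = 133.2
Vm = 58.4 · log₁₀(0.086222) = 58.4 × (-1.0644) = -62.16 mV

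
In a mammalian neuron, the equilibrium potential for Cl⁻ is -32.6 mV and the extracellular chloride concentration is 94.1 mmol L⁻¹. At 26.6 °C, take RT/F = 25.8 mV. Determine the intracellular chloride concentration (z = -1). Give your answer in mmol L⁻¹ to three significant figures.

26.6 mmol L⁻¹

Nernst: E = (25.8/-1) · ln([out]/[in]), so ln([out]/[in]) = -32.6 × -1 / 25.8 = 1.2636.
[out]/[in] = e^(1.2636) = 3.538.
[in] = 94.1 / 3.538 = 26.6 mmol L⁻¹.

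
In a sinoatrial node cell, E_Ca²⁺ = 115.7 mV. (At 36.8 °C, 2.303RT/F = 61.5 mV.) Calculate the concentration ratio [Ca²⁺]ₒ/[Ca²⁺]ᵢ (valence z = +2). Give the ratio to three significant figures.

5790

log₁₀([out]/[in]) = E·z/(61.5) = 115.7 × 2 / 61.5 = 3.7626
[out]/[in] = 10^(3.7626) = 5789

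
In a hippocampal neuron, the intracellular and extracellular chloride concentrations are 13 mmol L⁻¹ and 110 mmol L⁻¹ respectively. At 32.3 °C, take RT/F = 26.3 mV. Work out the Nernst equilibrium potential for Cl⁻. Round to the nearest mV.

-56 mV

E = (26.3/z) · ln([Cl⁻]_out/[Cl⁻]_in) with z = -1.
For an anion, dividing by z = -1 reverses the sign.
= (26.3/-1) · ln(110/13) = -26.30 · ln(8.462)
= -26.30 · (2.1355) = -56.16 mV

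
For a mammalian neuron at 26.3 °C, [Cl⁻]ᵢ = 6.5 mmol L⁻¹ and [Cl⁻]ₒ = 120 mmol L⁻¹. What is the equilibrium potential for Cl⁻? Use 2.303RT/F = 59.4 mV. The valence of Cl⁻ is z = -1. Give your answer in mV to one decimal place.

E = (59.4/z) · log₁₀([Cl⁻]_out/[Cl⁻]_in) with z = -1.
For an anion, dividing by z = -1 reverses the sign.
= (59.4/-1) · log₁₀(120/6.5) = -59.40 · log₁₀(18.46)
= -59.40 · (1.2663) = -75.22 mV

-75.2 mV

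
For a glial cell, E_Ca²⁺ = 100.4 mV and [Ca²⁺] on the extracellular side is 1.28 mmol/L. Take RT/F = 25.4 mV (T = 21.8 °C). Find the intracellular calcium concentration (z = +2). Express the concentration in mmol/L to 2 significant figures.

0.00047 mmol/L

Nernst: E = (25.4/2) · ln([out]/[in]), so ln([out]/[in]) = 100.4 × 2 / 25.4 = 7.9055.
[out]/[in] = e^(7.9055) = 2712.
[in] = 1.28 / 2712 = 0.0004719 mmol/L.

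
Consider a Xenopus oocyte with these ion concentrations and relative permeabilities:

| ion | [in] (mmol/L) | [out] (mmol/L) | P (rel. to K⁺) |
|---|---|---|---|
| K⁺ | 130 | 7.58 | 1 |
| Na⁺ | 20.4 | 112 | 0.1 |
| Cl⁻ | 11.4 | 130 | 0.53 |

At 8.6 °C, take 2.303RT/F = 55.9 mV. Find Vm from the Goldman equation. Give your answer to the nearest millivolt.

-51 mV

Vm = 55.9 · log₁₀[(Σ P·[cation]ₒ + Σ P·[anion]ᵢ) / (Σ P·[cation]ᵢ + Σ P·[anion]ₒ)]
Numerator = 1×7.58 + 0.1×112 + 0.53×11.4 = 24.82
Denominator = 1×130 + 0.1×20.4 + 0.53×130 = 200.9
Vm = 55.9 · log₁₀(0.12353) = 55.9 × (-0.9082) = -50.77 mV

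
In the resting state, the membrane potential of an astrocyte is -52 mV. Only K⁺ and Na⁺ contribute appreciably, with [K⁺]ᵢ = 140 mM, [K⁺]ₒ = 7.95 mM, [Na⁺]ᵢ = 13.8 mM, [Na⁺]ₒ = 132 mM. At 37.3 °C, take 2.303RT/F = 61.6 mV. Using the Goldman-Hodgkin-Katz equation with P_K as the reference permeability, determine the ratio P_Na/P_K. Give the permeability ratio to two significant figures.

Let α = P_Na/P_K. GHK: Vm = 61.6·log₁₀[(Kₒ + α·Naₒ)/(Kᵢ + α·Naᵢ)].
10^(Vm/61.6) = 10^(-52.0/61.6) = 0.14317
So 0.14317·(Kᵢ + α·Naᵢ) = Kₒ + α·Naₒ → α = (0.14317·140.0 − 7.95) / (132.0 − 0.14317·13.8)
α = (20.04 − 7.95) / (132.0 − 1.976) = 12.09/130 = 0.09301

0.093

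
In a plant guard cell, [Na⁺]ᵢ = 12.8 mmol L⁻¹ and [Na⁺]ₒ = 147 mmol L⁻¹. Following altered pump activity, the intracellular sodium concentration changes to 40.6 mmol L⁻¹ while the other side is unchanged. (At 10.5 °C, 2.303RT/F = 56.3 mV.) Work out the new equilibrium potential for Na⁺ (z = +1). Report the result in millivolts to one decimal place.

31.5 mV

After the shift: [Na⁺]_out = 147, [Na⁺]_in = 40.6 mmol L⁻¹.
E_new = (56.3/1)·log₁₀(147/40.6) = 56.30 · (0.5588) = 31.46 mV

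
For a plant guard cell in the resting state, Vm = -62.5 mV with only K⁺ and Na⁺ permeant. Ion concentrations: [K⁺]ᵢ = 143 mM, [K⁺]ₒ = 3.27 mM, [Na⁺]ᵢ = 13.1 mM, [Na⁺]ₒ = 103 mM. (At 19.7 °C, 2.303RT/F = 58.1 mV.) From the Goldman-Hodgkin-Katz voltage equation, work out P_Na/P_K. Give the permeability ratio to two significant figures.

Let α = P_Na/P_K. GHK: Vm = 58.1·log₁₀[(Kₒ + α·Naₒ)/(Kᵢ + α·Naᵢ)].
10^(Vm/58.1) = 10^(-62.5/58.1) = 0.083998
So 0.083998·(Kᵢ + α·Naᵢ) = Kₒ + α·Naₒ → α = (0.083998·143.0 − 3.27) / (103.0 − 0.083998·13.1)
α = (12.01 − 3.27) / (103.0 − 1.1) = 8.742/101.9 = 0.08579

0.086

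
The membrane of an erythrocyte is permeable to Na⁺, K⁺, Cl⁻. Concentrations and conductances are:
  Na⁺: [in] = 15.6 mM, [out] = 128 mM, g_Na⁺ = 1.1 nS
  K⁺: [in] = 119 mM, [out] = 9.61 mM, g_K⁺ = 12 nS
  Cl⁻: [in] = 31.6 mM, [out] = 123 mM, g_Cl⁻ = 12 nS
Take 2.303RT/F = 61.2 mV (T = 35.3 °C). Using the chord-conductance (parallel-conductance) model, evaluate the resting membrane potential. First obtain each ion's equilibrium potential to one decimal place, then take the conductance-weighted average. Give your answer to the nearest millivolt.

-47 mV

E_Na⁺ = (61.2/1)·log₁₀(128/15.6) = 55.9 mV
E_K⁺ = (61.2/1)·log₁₀(9.61/119) = -66.9 mV
E_Cl⁻ = (61.2/-1)·log₁₀(123/31.6) = -36.1 mV
Vm = (Σ gᵢEᵢ)/(Σ gᵢ) = (1.1·55.9 + 12·-66.9 + 12·-36.1) / (1.1 + 12 + 12)
= -1174.51 / 25.1 = -46.79 mV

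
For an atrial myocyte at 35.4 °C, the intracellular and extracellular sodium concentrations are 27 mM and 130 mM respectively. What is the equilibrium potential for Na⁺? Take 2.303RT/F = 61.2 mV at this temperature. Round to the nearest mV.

42 mV

E = (61.2/z) · log₁₀([Na⁺]_out/[Na⁺]_in) with z = +1.
= (61.2/1) · log₁₀(130/27) = 61.20 · log₁₀(4.815)
= 61.20 · (0.6826) = 41.77 mV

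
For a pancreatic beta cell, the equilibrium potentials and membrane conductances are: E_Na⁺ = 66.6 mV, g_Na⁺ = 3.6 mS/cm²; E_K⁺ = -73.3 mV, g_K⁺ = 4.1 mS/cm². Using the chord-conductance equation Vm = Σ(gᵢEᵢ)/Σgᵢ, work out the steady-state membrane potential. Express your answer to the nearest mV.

Σ gᵢEᵢ = 3.6·(66.6) + 4.1·(-73.3) = -60.77
Σ gᵢ = 3.6 + 4.1 = 7.7
Vm = -60.77 / 7.7 = -7.89 mV

-8 mV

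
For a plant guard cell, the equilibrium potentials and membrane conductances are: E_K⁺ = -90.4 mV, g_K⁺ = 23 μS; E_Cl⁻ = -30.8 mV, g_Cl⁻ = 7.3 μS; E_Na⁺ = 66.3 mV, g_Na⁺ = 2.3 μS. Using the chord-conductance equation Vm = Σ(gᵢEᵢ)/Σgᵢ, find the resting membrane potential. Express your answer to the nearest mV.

-66 mV

Σ gᵢEᵢ = 23·(-90.4) + 7.3·(-30.8) + 2.3·(66.3) = -2151.55
Σ gᵢ = 23 + 7.3 + 2.3 = 32.6
Vm = -2151.55 / 32.6 = -66.00 mV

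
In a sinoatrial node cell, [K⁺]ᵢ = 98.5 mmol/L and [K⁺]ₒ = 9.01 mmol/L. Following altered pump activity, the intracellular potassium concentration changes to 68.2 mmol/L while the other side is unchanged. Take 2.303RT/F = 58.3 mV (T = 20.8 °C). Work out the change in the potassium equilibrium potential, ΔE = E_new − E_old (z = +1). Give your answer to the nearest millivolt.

E_old = (58.3/1)·log₁₀(9.01/98.5) = -60.56 mV
E_new = (58.3/1)·log₁₀(9.01/68.2) = -51.25 mV
ΔE = -51.25 − (-60.56) = 9.31 mV

9 mV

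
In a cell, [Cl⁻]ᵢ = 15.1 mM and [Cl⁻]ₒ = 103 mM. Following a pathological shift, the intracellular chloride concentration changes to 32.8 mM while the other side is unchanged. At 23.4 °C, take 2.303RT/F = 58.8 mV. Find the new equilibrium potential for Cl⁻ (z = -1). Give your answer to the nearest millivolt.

After the shift: [Cl⁻]_out = 103, [Cl⁻]_in = 32.8 mM.
E_new = (58.8/-1)·log₁₀(103/32.8) = -58.80 · (0.4970) = -29.22 mV

-29 mV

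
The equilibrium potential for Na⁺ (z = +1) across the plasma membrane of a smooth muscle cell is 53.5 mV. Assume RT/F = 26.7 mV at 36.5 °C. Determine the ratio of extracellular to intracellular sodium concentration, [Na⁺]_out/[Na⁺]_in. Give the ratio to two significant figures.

7.4

ln([out]/[in]) = E·z/(26.7) = 53.5 × 1 / 26.7 = 2.0037
[out]/[in] = e^(2.0037) = 7.417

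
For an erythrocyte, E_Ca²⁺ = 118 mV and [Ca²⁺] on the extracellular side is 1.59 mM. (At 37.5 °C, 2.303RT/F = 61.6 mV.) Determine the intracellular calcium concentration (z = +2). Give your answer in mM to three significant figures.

0.000235 mM

Nernst: E = (61.6/2) · log₁₀([out]/[in]), so log₁₀([out]/[in]) = 118.0 × 2 / 61.6 = 3.8312.
[out]/[in] = 10^(3.8312) = 6779.
[in] = 1.59 / 6779 = 0.0002345 mM.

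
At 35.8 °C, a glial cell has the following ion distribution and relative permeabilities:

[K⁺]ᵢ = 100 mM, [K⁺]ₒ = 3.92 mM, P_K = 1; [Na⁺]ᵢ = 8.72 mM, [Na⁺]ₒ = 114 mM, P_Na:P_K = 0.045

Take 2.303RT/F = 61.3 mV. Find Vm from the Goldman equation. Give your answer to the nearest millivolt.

Vm = 61.3 · log₁₀[(Σ P·[cation]ₒ + Σ P·[anion]ᵢ) / (Σ P·[cation]ᵢ + Σ P·[anion]ₒ)]
Numerator = 1×3.92 + 0.045×114 = 9.05
Denominator = 1×100 + 0.045×8.72 = 100.4
Vm = 61.3 · log₁₀(0.090146) = 61.3 × (-1.0451) = -64.06 mV

-64 mV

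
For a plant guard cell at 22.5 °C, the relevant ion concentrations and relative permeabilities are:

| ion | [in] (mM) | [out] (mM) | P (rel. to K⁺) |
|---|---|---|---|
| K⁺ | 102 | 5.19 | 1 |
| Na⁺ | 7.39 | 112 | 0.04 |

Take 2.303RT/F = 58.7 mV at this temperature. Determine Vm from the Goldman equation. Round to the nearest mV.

-60 mV

Vm = 58.7 · log₁₀[(Σ P·[cation]ₒ + Σ P·[anion]ᵢ) / (Σ P·[cation]ᵢ + Σ P·[anion]ₒ)]
Numerator = 1×5.19 + 0.04×112 = 9.67
Denominator = 1×102 + 0.04×7.39 = 102.3
Vm = 58.7 · log₁₀(0.09453) = 58.7 × (-1.0244) = -60.13 mV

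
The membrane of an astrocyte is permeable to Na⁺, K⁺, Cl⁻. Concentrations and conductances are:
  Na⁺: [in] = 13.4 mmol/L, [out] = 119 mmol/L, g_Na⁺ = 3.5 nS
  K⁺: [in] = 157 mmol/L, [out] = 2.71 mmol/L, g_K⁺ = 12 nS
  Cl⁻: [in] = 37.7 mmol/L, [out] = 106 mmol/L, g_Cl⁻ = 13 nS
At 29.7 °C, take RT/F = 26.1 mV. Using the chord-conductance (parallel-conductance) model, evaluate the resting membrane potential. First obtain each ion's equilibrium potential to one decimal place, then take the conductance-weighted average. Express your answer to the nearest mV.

E_Na⁺ = (26.1/1)·ln(119/13.4) = 57.0 mV
E_K⁺ = (26.1/1)·ln(2.71/157) = -105.9 mV
E_Cl⁻ = (26.1/-1)·ln(106/37.7) = -27.0 mV
Vm = (Σ gᵢEᵢ)/(Σ gᵢ) = (3.5·57.0 + 12·-105.9 + 13·-27.0) / (3.5 + 12 + 13)
= -1422.30 / 28.5 = -49.91 mV

-50 mV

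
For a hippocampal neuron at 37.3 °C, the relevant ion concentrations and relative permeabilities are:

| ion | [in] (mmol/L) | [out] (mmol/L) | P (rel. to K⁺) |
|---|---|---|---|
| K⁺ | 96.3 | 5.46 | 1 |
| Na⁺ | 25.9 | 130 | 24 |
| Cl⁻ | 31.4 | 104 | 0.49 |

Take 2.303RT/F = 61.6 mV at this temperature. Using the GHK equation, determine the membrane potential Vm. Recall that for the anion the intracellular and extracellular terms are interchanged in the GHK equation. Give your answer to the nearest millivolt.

38 mV

Vm = 61.6 · log₁₀[(Σ P·[cation]ₒ + Σ P·[anion]ᵢ) / (Σ P·[cation]ᵢ + Σ P·[anion]ₒ)]
Numerator = 1×5.46 + 24×130 + 0.49×31.4 = 3141
Denominator = 1×96.3 + 24×25.9 + 0.49×104 = 768.9
Vm = 61.6 · log₁₀(4.0851) = 61.6 × (0.6112) = 37.65 mV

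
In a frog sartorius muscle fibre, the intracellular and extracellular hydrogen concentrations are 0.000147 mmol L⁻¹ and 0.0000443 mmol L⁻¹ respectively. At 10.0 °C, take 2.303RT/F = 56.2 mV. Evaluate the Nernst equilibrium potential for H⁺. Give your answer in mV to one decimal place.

E = (56.2/z) · log₁₀([H⁺]_out/[H⁺]_in) with z = +1.
= (56.2/1) · log₁₀(0.0000443/0.000147) = 56.20 · log₁₀(0.3014)
= 56.20 · (-0.5209) = -29.28 mV

-29.3 mV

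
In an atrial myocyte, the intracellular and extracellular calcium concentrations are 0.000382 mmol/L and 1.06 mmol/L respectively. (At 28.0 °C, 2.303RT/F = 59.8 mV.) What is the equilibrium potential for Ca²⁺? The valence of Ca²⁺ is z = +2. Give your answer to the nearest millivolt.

103 mV

E = (59.8/z) · log₁₀([Ca²⁺]_out/[Ca²⁺]_in) with z = +2.
= (59.8/2) · log₁₀(1.06/0.000382) = 29.90 · log₁₀(2775)
= 29.90 · (3.4432) = 102.95 mV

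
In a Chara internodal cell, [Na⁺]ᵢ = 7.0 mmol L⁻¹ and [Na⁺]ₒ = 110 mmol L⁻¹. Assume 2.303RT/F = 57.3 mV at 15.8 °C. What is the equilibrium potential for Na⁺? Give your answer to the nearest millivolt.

69 mV

E = (57.3/z) · log₁₀([Na⁺]_out/[Na⁺]_in) with z = +1.
= (57.3/1) · log₁₀(110/7.0) = 57.30 · log₁₀(15.71)
= 57.30 · (1.1963) = 68.55 mV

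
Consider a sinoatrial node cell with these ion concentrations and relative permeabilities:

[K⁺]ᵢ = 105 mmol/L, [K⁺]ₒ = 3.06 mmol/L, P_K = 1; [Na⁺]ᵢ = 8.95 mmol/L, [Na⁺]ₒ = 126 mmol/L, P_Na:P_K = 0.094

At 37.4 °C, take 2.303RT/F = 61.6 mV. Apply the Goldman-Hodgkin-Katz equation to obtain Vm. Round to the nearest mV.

Vm = 61.6 · log₁₀[(Σ P·[cation]ₒ + Σ P·[anion]ᵢ) / (Σ P·[cation]ᵢ + Σ P·[anion]ₒ)]
Numerator = 1×3.06 + 0.094×126 = 14.9
Denominator = 1×105 + 0.094×8.95 = 105.8
Vm = 61.6 · log₁₀(0.14081) = 61.6 × (-0.8514) = -52.44 mV

-52 mV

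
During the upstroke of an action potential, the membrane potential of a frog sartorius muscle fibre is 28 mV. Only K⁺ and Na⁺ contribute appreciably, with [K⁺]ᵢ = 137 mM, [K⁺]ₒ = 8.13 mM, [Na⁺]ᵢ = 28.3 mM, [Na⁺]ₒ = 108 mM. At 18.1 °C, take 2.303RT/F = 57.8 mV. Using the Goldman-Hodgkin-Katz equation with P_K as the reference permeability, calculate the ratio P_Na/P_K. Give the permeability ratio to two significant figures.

Let α = P_Na/P_K. GHK: Vm = 57.8·log₁₀[(Kₒ + α·Naₒ)/(Kᵢ + α·Naᵢ)].
10^(Vm/57.8) = 10^(28.0/57.8) = 3.0509
So 3.0509·(Kᵢ + α·Naᵢ) = Kₒ + α·Naₒ → α = (3.0509·137.0 − 8.13) / (108.0 − 3.0509·28.3)
α = (418 − 8.13) / (108.0 − 86.34) = 409.8/21.66 = 18.92

19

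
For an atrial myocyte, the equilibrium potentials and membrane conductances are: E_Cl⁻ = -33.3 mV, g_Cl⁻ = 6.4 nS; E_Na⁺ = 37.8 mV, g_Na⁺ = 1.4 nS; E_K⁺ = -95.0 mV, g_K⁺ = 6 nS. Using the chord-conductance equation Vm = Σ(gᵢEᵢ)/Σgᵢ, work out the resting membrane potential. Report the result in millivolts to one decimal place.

-52.9 mV

Σ gᵢEᵢ = 6.4·(-33.3) + 1.4·(37.8) + 6·(-95.0) = -730.20
Σ gᵢ = 6.4 + 1.4 + 6 = 13.8
Vm = -730.20 / 13.8 = -52.91 mV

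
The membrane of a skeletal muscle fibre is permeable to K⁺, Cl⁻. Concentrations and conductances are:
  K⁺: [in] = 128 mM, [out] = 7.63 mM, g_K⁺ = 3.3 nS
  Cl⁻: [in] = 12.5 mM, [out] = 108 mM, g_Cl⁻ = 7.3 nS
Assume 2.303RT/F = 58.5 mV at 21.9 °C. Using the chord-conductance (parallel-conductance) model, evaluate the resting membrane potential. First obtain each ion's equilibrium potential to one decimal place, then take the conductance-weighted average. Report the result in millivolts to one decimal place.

E_K⁺ = (58.5/1)·log₁₀(7.63/128) = -71.6 mV
E_Cl⁻ = (58.5/-1)·log₁₀(108/12.5) = -54.8 mV
Vm = (Σ gᵢEᵢ)/(Σ gᵢ) = (3.3·-71.6 + 7.3·-54.8) / (3.3 + 7.3)
= -636.32 / 10.6 = -60.03 mV

-60.0 mV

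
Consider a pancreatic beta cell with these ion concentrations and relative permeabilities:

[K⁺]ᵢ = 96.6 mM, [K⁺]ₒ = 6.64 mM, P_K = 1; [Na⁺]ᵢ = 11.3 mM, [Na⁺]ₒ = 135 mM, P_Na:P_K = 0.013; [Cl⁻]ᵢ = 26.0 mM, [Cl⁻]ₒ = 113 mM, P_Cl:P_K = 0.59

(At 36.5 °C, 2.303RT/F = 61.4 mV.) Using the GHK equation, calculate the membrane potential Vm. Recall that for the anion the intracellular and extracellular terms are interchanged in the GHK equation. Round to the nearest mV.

Vm = 61.4 · log₁₀[(Σ P·[cation]ₒ + Σ P·[anion]ᵢ) / (Σ P·[cation]ᵢ + Σ P·[anion]ₒ)]
Numerator = 1×6.64 + 0.013×135 + 0.59×26.0 = 23.73
Denominator = 1×96.6 + 0.013×11.3 + 0.59×113 = 163.4
Vm = 61.4 · log₁₀(0.14524) = 61.4 × (-0.8379) = -51.45 mV

-51 mV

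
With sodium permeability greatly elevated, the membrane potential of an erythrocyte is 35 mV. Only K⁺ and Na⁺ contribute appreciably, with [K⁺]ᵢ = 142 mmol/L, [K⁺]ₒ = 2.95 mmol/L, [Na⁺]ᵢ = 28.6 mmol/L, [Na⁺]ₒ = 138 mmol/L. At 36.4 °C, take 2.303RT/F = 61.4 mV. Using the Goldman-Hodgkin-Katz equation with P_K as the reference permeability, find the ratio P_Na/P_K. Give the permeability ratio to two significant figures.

Let α = P_Na/P_K. GHK: Vm = 61.4·log₁₀[(Kₒ + α·Naₒ)/(Kᵢ + α·Naᵢ)].
10^(Vm/61.4) = 10^(35.0/61.4) = 3.7156
So 3.7156·(Kᵢ + α·Naᵢ) = Kₒ + α·Naₒ → α = (3.7156·142.0 − 2.95) / (138.0 − 3.7156·28.6)
α = (527.6 − 2.95) / (138.0 − 106.3) = 524.7/31.73 = 16.53

17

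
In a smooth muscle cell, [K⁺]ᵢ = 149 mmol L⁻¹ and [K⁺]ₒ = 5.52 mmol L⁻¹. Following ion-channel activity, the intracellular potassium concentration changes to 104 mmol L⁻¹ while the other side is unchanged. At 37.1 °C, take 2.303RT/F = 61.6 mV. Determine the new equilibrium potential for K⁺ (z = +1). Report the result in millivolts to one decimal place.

-78.5 mV

After the shift: [K⁺]_out = 5.52, [K⁺]_in = 104 mmol L⁻¹.
E_new = (61.6/1)·log₁₀(5.52/104) = 61.60 · (-1.2751) = -78.55 mV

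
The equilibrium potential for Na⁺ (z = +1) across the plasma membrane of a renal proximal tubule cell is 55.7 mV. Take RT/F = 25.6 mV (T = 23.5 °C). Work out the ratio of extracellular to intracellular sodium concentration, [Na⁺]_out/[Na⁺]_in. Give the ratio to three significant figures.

ln([out]/[in]) = E·z/(25.6) = 55.7 × 1 / 25.6 = 2.1758
[out]/[in] = e^(2.1758) = 8.809

8.81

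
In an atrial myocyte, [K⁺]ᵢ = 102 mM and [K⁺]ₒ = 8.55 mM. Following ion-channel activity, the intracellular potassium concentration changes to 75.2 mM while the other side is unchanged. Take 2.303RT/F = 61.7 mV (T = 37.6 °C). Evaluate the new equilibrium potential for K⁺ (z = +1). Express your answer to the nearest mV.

After the shift: [K⁺]_out = 8.55, [K⁺]_in = 75.2 mM.
E_new = (61.7/1)·log₁₀(8.55/75.2) = 61.70 · (-0.9443) = -58.26 mV

-58 mV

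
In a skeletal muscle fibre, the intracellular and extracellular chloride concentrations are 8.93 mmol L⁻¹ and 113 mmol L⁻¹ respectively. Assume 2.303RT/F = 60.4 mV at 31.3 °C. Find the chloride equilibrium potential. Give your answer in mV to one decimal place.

E = (60.4/z) · log₁₀([Cl⁻]_out/[Cl⁻]_in) with z = -1.
For an anion, dividing by z = -1 reverses the sign.
= (60.4/-1) · log₁₀(113/8.93) = -60.40 · log₁₀(12.65)
= -60.40 · (1.1022) = -66.57 mV

-66.6 mV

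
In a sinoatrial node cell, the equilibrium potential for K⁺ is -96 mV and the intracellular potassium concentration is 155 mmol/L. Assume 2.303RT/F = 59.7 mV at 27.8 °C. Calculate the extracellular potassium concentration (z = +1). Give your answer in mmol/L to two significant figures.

3.8 mmol/L

Nernst: E = (59.7/1) · log₁₀([out]/[in]), so log₁₀([out]/[in]) = -96.0 × 1 / 59.7 = -1.6080.
[out]/[in] = 10^(-1.6080) = 0.02466.
[out] = 0.02466 × 155 = 3.822 mmol/L.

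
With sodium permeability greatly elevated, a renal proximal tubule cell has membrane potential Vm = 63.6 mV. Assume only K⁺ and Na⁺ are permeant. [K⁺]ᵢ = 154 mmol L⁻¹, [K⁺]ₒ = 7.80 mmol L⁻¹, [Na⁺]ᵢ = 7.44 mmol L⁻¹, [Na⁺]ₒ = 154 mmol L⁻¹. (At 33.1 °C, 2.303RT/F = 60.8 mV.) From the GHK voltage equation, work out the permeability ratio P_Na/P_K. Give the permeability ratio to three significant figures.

23.9

Let α = P_Na/P_K. GHK: Vm = 60.8·log₁₀[(Kₒ + α·Naₒ)/(Kᵢ + α·Naᵢ)].
10^(Vm/60.8) = 10^(63.6/60.8) = 11.119
So 11.119·(Kᵢ + α·Naᵢ) = Kₒ + α·Naₒ → α = (11.119·154.0 − 7.8) / (154.0 − 11.119·7.44)
α = (1712 − 7.8) / (154.0 − 82.72) = 1704/71.28 = 23.91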